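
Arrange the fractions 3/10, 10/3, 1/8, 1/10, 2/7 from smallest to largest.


Convert to decimal for comparison:
  3/10 = 0.3
  10/3 = 3.3333
  1/8 = 0.125
  1/10 = 0.1
  2/7 = 0.2857
Decimals in increasing order: 0.1 < 0.125 < 0.2857 < 0.3 < 3.3333
Writing each back as its fraction gives the sorted order.
Final answer: 1/10, 1/8, 2/7, 3/10, 10/3


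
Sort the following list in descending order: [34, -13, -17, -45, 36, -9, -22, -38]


Original list: [34, -13, -17, -45, 36, -9, -22, -38]
Repeatedly take the largest remaining element:
  Remaining [34, -13, -17, -45, 36, -9, -22, -38] -> largest is 36
  Remaining [34, -13, -17, -45, -9, -22, -38] -> largest is 34
  Remaining [-13, -17, -45, -9, -22, -38] -> largest is -9
  Remaining [-13, -17, -45, -22, -38] -> largest is -13
  Remaining [-17, -45, -22, -38] -> largest is -17
  Remaining [-45, -22, -38] -> largest is -22
  Remaining [-45, -38] -> largest is -38
  Remaining [-45] -> largest is -45
Collecting the picks in order gives the descending list.
Final answer: [36, 34, -9, -13, -17, -22, -38, -45]


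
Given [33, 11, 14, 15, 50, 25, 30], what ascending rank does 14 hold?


Sort ascending: [11, 14, 15, 25, 30, 33, 50]
Find 14 in the sorted list.
14 is at position 2 (1-indexed).
Final answer: 2


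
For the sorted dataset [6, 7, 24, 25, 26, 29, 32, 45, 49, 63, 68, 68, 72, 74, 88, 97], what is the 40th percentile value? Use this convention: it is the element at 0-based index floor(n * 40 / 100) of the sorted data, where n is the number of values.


The dataset has n = 16 elements.
Index = floor(16 * 40 / 100) = floor(640 / 100) = floor(6.4) = 6
Counting from index 0 in the sorted data, the element at index 6 is 32.
Final answer: 32


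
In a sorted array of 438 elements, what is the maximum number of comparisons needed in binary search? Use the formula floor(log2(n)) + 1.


Binary search halves the search space each step.
Maximum comparisons = floor(log2(438)) + 1
log2(438) = 8.7748
floor(log2(438)) = 8, so 8 + 1 = 9
Final answer: 9


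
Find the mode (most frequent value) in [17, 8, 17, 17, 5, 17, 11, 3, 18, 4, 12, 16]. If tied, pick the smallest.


Count the frequency of each value:
  3 appears 1 time(s)
  4 appears 1 time(s)
  5 appears 1 time(s)
  8 appears 1 time(s)
  11 appears 1 time(s)
  12 appears 1 time(s)
  16 appears 1 time(s)
  17 appears 4 time(s)
  18 appears 1 time(s)
Maximum frequency is 4.
Only 17 reaches that frequency, so it is the mode.
Final answer: 17


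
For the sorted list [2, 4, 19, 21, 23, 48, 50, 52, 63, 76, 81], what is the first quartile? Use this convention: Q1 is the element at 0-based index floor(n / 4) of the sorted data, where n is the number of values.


The list has n = 11 elements.
Q1 index = floor(11 / 4) = floor(2.75) = 2
Counting from index 0 in the sorted data, the element at index 2 is 19.
Final answer: 19


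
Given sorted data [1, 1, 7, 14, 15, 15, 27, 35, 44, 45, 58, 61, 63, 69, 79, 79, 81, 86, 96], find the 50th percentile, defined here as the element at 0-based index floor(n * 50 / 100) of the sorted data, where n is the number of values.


The dataset has n = 19 elements.
Index = floor(19 * 50 / 100) = floor(950 / 100) = floor(9.5) = 9
Counting from index 0 in the sorted data, the element at index 9 is 45.
Final answer: 45


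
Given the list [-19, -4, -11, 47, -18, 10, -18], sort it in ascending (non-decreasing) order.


Original list: [-19, -4, -11, 47, -18, 10, -18]
Repeatedly take the smallest remaining element:
  Remaining [-19, -4, -11, 47, -18, 10, -18] -> smallest is -19
  Remaining [-4, -11, 47, -18, 10, -18] -> smallest is -18
  Remaining [-4, -11, 47, 10, -18] -> smallest is -18
  Remaining [-4, -11, 47, 10] -> smallest is -11
  Remaining [-4, 47, 10] -> smallest is -4
  Remaining [47, 10] -> smallest is 10
  Remaining [47] -> smallest is 47
Collecting the picks in order gives the sorted list.
Final answer: [-19, -18, -18, -11, -4, 10, 47]


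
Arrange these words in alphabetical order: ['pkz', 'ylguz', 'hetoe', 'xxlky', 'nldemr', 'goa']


Compare strings character by character (the first differing letter decides):
  'goa' < 'hetoe' since 'g' < 'h' at position 1
  'hetoe' < 'nldemr' since 'h' < 'n' at position 1
  'nldemr' < 'pkz' since 'n' < 'p' at position 1
  'pkz' < 'xxlky' since 'p' < 'x' at position 1
  'xxlky' < 'ylguz' since 'x' < 'y' at position 1
Chaining these comparisons gives the alphabetical order.
Final answer: ['goa', 'hetoe', 'nldemr', 'pkz', 'xxlky', 'ylguz']


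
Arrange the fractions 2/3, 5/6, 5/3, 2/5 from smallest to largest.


Convert to decimal for comparison:
  2/3 = 0.6667
  5/6 = 0.8333
  5/3 = 1.6667
  2/5 = 0.4
Decimals in increasing order: 0.4 < 0.6667 < 0.8333 < 1.6667
Writing each back as its fraction gives the sorted order.
Final answer: 2/5, 2/3, 5/6, 5/3


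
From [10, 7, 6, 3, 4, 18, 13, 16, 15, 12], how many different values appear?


List all unique values:
Distinct values: [3, 4, 6, 7, 10, 12, 13, 15, 16, 18]
Count = 10
Final answer: 10


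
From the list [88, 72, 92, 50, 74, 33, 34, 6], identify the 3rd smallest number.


Sort ascending: [6, 33, 34, 50, 72, 74, 88, 92]
The 3rd element (1-indexed) is at index 2.
Value = 34
Final answer: 34


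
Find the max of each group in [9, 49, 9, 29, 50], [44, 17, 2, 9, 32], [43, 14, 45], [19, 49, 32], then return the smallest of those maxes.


Find max of each group:
  Group 1: [9, 49, 9, 29, 50] -> max = 50
  Group 2: [44, 17, 2, 9, 32] -> max = 44
  Group 3: [43, 14, 45] -> max = 45
  Group 4: [19, 49, 32] -> max = 49
Maxes: [50, 44, 45, 49]
Minimum of maxes = 44
Final answer: 44


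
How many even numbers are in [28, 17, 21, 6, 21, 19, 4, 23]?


Check each element:
  28 is even
  17 is odd
  21 is odd
  6 is even
  21 is odd
  19 is odd
  4 is even
  23 is odd
Evens: [28, 6, 4]
Count of evens = 3
Final answer: 3


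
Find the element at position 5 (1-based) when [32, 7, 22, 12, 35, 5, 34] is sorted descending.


Sort descending: [35, 34, 32, 22, 12, 7, 5]
The 5th element (1-indexed) is at index 4.
Value = 12
Final answer: 12


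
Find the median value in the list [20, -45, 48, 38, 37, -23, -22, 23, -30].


First, sort the list: [-45, -30, -23, -22, 20, 23, 37, 38, 48]
The list has 9 elements (odd count).
The middle index is 4 (0-based), and the element there is 20.
Final answer: 20


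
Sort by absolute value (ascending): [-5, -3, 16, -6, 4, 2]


Compute absolute values:
  |-5| = 5
  |-3| = 3
  |16| = 16
  |-6| = 6
  |4| = 4
  |2| = 2
Absolute values in increasing order: 2 < 3 < 4 < 5 < 6 < 16
Listing the original numbers in that order gives the answer.
Final answer: [2, -3, 4, -5, -6, 16]


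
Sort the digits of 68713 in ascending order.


The number 68713 has digits: 6, 8, 7, 1, 3
Sorted: 1, 3, 6, 7, 8
Joining the sorted digits gives the result.
Final answer: 13678


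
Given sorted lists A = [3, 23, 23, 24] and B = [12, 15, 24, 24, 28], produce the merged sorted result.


List A: [3, 23, 23, 24]
List B: [12, 15, 24, 24, 28]
Repeatedly compare the front elements and take the smaller:
  3 vs 12 -> take 3
  23 vs 12 -> take 12
  23 vs 15 -> take 15
  23 vs 24 -> take 23
  23 vs 24 -> take 23
  24 vs 24 -> take 24
  A is exhausted; append the rest of B: [24, 24, 28]
Final answer: [3, 12, 15, 23, 23, 24, 24, 24, 28]


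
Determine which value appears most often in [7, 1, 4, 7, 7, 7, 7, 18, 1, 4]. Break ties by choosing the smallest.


Count the frequency of each value:
  1 appears 2 time(s)
  4 appears 2 time(s)
  7 appears 5 time(s)
  18 appears 1 time(s)
Maximum frequency is 5.
Only 7 reaches that frequency, so it is the mode.
Final answer: 7


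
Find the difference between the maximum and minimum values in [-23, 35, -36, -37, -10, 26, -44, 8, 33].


Maximum value: 35
Minimum value: -44
Range = 35 - (-44) = 79
Final answer: 79


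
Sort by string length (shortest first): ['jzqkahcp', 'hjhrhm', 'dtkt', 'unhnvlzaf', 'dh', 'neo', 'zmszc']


Compute lengths:
  'jzqkahcp' has length 8
  'hjhrhm' has length 6
  'dtkt' has length 4
  'unhnvlzaf' has length 9
  'dh' has length 2
  'neo' has length 3
  'zmszc' has length 5
Lengths in increasing order: 2 < 3 < 4 < 5 < 6 < 8 < 9
Listing the words in that order gives the answer.
Final answer: ['dh', 'neo', 'dtkt', 'zmszc', 'hjhrhm', 'jzqkahcp', 'unhnvlzaf']


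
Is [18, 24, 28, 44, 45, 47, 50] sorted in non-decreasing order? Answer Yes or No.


Check consecutive pairs:
  18 <= 24? True
  24 <= 28? True
  28 <= 44? True
  44 <= 45? True
  45 <= 47? True
  47 <= 50? True
Every consecutive pair is in order, so the list is non-decreasing.
Final answer: Yes


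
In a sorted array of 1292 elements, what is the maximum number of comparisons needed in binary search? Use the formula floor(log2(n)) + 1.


Binary search halves the search space each step.
Maximum comparisons = floor(log2(1292)) + 1
log2(1292) = 10.3354
floor(log2(1292)) = 10, so 10 + 1 = 11
Final answer: 11


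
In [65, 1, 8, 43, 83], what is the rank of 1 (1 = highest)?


Sort descending: [83, 65, 43, 8, 1]
Find 1 in the sorted list.
1 is at position 5.
Final answer: 5


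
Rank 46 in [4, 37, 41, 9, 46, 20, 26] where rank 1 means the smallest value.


Sort ascending: [4, 9, 20, 26, 37, 41, 46]
Find 46 in the sorted list.
46 is at position 7 (1-indexed).
Final answer: 7


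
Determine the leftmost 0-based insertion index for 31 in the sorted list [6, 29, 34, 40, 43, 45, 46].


List is sorted: [6, 29, 34, 40, 43, 45, 46]
We need the leftmost position where 31 can be inserted, i.e. the first index whose element is >= 31 (or the end of the list if none is).
Binary search with low=0, high=7 (0-based indices):
  low=0, high=7, mid=3: a[3]=40 >= 31, so high = 3
  low=0, high=3, mid=1: a[1]=29 < 31, so low = 2
  low=2, high=3, mid=2: a[2]=34 >= 31, so high = 2
Now low = high = 2, so the insertion index is 2.
Final answer: 2


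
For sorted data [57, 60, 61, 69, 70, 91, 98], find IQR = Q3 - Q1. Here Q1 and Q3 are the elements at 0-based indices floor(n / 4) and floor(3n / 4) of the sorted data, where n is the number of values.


The data has n = 7 elements.
Q1 index = floor(7 / 4) = floor(1.75) = 1; Q3 index = floor(3 * 7 / 4) = floor(5.25) = 5
Q1 = element at index 1 = 60
Q3 = element at index 5 = 91
IQR = 91 - 60 = 31
Final answer: 31


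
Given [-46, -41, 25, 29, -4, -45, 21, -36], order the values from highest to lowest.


Original list: [-46, -41, 25, 29, -4, -45, 21, -36]
Repeatedly take the largest remaining element:
  Remaining [-46, -41, 25, 29, -4, -45, 21, -36] -> largest is 29
  Remaining [-46, -41, 25, -4, -45, 21, -36] -> largest is 25
  Remaining [-46, -41, -4, -45, 21, -36] -> largest is 21
  Remaining [-46, -41, -4, -45, -36] -> largest is -4
  Remaining [-46, -41, -45, -36] -> largest is -36
  Remaining [-46, -41, -45] -> largest is -41
  Remaining [-46, -45] -> largest is -45
  Remaining [-46] -> largest is -46
Collecting the picks in order gives the descending list.
Final answer: [29, 25, 21, -4, -36, -41, -45, -46]


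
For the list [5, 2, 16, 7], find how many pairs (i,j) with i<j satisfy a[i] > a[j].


For each element, count the later elements that are smaller than it:
  5 (index 0): smaller elements after it = [2] -> 1
  2 (index 1): smaller elements after it = [] -> 0
  16 (index 2): smaller elements after it = [7] -> 1
Total inversions = 1 + 0 + 1 = 2
Final answer: 2


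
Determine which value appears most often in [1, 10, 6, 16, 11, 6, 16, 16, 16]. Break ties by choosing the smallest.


Count the frequency of each value:
  1 appears 1 time(s)
  6 appears 2 time(s)
  10 appears 1 time(s)
  11 appears 1 time(s)
  16 appears 4 time(s)
Maximum frequency is 4.
Only 16 reaches that frequency, so it is the mode.
Final answer: 16


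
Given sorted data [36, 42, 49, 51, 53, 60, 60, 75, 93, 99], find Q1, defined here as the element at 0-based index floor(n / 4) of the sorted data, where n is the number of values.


The list has n = 10 elements.
Q1 index = floor(10 / 4) = floor(2.5) = 2
Counting from index 0 in the sorted data, the element at index 2 is 49.
Final answer: 49


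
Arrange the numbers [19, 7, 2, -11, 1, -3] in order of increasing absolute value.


Compute absolute values:
  |19| = 19
  |7| = 7
  |2| = 2
  |-11| = 11
  |1| = 1
  |-3| = 3
Absolute values in increasing order: 1 < 2 < 3 < 7 < 11 < 19
Listing the original numbers in that order gives the answer.
Final answer: [1, 2, -3, 7, -11, 19]


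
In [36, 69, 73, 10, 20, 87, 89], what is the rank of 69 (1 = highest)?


Sort descending: [89, 87, 73, 69, 36, 20, 10]
Find 69 in the sorted list.
69 is at position 4.
Final answer: 4


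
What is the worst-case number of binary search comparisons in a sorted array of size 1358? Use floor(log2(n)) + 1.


Binary search halves the search space each step.
Maximum comparisons = floor(log2(1358)) + 1
log2(1358) = 10.4073
floor(log2(1358)) = 10, so 10 + 1 = 11
Final answer: 11


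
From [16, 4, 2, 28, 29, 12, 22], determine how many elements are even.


Check each element:
  16 is even
  4 is even
  2 is even
  28 is even
  29 is odd
  12 is even
  22 is even
Evens: [16, 4, 2, 28, 12, 22]
Count of evens = 6
Final answer: 6


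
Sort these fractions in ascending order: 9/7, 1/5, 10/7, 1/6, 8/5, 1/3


Convert to decimal for comparison:
  9/7 = 1.2857
  1/5 = 0.2
  10/7 = 1.4286
  1/6 = 0.1667
  8/5 = 1.6
  1/3 = 0.3333
Decimals in increasing order: 0.1667 < 0.2 < 0.3333 < 1.2857 < 1.4286 < 1.6
Writing each back as its fraction gives the sorted order.
Final answer: 1/6, 1/5, 1/3, 9/7, 10/7, 8/5


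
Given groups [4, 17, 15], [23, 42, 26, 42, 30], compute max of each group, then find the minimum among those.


Find max of each group:
  Group 1: [4, 17, 15] -> max = 17
  Group 2: [23, 42, 26, 42, 30] -> max = 42
Maxes: [17, 42]
Minimum of maxes = 17
Final answer: 17


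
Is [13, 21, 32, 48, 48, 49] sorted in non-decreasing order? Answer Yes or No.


Check consecutive pairs:
  13 <= 21? True
  21 <= 32? True
  32 <= 48? True
  48 <= 48? True
  48 <= 49? True
Every consecutive pair is in order, so the list is non-decreasing.
Final answer: Yes


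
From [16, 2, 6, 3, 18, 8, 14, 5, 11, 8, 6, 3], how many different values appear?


List all unique values:
Distinct values: [2, 3, 5, 6, 8, 11, 14, 16, 18]
Count = 9
Final answer: 9


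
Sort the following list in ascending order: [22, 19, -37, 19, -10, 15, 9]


Original list: [22, 19, -37, 19, -10, 15, 9]
Repeatedly take the smallest remaining element:
  Remaining [22, 19, -37, 19, -10, 15, 9] -> smallest is -37
  Remaining [22, 19, 19, -10, 15, 9] -> smallest is -10
  Remaining [22, 19, 19, 15, 9] -> smallest is 9
  Remaining [22, 19, 19, 15] -> smallest is 15
  Remaining [22, 19, 19] -> smallest is 19
  Remaining [22, 19] -> smallest is 19
  Remaining [22] -> smallest is 22
Collecting the picks in order gives the sorted list.
Final answer: [-37, -10, 9, 15, 19, 19, 22]


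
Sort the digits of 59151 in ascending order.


The number 59151 has digits: 5, 9, 1, 5, 1
Sorted: 1, 1, 5, 5, 9
Joining the sorted digits gives the result.
Final answer: 11559


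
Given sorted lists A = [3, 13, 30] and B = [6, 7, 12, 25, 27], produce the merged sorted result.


List A: [3, 13, 30]
List B: [6, 7, 12, 25, 27]
Repeatedly compare the front elements and take the smaller:
  3 vs 6 -> take 3
  13 vs 6 -> take 6
  13 vs 7 -> take 7
  13 vs 12 -> take 12
  13 vs 25 -> take 13
  30 vs 25 -> take 25
  30 vs 27 -> take 27
  B is exhausted; append the rest of A: [30]
Final answer: [3, 6, 7, 12, 13, 25, 27, 30]


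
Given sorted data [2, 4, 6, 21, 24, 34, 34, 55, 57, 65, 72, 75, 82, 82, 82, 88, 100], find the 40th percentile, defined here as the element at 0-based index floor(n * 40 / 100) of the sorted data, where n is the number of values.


The dataset has n = 17 elements.
Index = floor(17 * 40 / 100) = floor(680 / 100) = floor(6.8) = 6
Counting from index 0 in the sorted data, the element at index 6 is 34.
Final answer: 34


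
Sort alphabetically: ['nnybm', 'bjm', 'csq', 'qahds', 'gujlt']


Compare strings character by character (the first differing letter decides):
  'bjm' < 'csq' since 'b' < 'c' at position 1
  'csq' < 'gujlt' since 'c' < 'g' at position 1
  'gujlt' < 'nnybm' since 'g' < 'n' at position 1
  'nnybm' < 'qahds' since 'n' < 'q' at position 1
Chaining these comparisons gives the alphabetical order.
Final answer: ['bjm', 'csq', 'gujlt', 'nnybm', 'qahds']


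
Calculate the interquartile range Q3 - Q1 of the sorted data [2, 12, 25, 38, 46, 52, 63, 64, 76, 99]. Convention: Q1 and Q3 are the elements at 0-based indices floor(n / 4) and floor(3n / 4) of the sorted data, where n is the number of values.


The data has n = 10 elements.
Q1 index = floor(10 / 4) = floor(2.5) = 2; Q3 index = floor(3 * 10 / 4) = floor(7.5) = 7
Q1 = element at index 2 = 25
Q3 = element at index 7 = 64
IQR = 64 - 25 = 39
Final answer: 39


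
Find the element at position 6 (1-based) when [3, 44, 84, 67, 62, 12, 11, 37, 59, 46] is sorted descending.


Sort descending: [84, 67, 62, 59, 46, 44, 37, 12, 11, 3]
The 6th element (1-indexed) is at index 5.
Value = 44
Final answer: 44


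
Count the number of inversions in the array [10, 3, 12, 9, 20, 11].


For each element, count the later elements that are smaller than it:
  10 (index 0): smaller elements after it = [3, 9] -> 2
  3 (index 1): smaller elements after it = [] -> 0
  12 (index 2): smaller elements after it = [9, 11] -> 2
  9 (index 3): smaller elements after it = [] -> 0
  20 (index 4): smaller elements after it = [11] -> 1
Total inversions = 2 + 0 + 2 + 0 + 1 = 5
Final answer: 5


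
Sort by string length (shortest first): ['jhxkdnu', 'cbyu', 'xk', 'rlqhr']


Compute lengths:
  'jhxkdnu' has length 7
  'cbyu' has length 4
  'xk' has length 2
  'rlqhr' has length 5
Lengths in increasing order: 2 < 4 < 5 < 7
Listing the words in that order gives the answer.
Final answer: ['xk', 'cbyu', 'rlqhr', 'jhxkdnu']


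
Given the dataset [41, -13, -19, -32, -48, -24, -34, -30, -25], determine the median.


First, sort the list: [-48, -34, -32, -30, -25, -24, -19, -13, 41]
The list has 9 elements (odd count).
The middle index is 4 (0-based), and the element there is -25.
Final answer: -25


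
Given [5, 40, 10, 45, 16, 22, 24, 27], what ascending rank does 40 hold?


Sort ascending: [5, 10, 16, 22, 24, 27, 40, 45]
Find 40 in the sorted list.
40 is at position 7 (1-indexed).
Final answer: 7


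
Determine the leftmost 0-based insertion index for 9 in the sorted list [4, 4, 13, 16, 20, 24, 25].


List is sorted: [4, 4, 13, 16, 20, 24, 25]
We need the leftmost position where 9 can be inserted, i.e. the first index whose element is >= 9 (or the end of the list if none is).
Binary search with low=0, high=7 (0-based indices):
  low=0, high=7, mid=3: a[3]=16 >= 9, so high = 3
  low=0, high=3, mid=1: a[1]=4 < 9, so low = 2
  low=2, high=3, mid=2: a[2]=13 >= 9, so high = 2
Now low = high = 2, so the insertion index is 2.
Final answer: 2


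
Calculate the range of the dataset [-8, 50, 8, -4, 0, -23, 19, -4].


Maximum value: 50
Minimum value: -23
Range = 50 - (-23) = 73
Final answer: 73


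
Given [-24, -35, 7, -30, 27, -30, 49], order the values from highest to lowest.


Original list: [-24, -35, 7, -30, 27, -30, 49]
Repeatedly take the largest remaining element:
  Remaining [-24, -35, 7, -30, 27, -30, 49] -> largest is 49
  Remaining [-24, -35, 7, -30, 27, -30] -> largest is 27
  Remaining [-24, -35, 7, -30, -30] -> largest is 7
  Remaining [-24, -35, -30, -30] -> largest is -24
  Remaining [-35, -30, -30] -> largest is -30
  Remaining [-35, -30] -> largest is -30
  Remaining [-35] -> largest is -35
Collecting the picks in order gives the descending list.
Final answer: [49, 27, 7, -24, -30, -30, -35]


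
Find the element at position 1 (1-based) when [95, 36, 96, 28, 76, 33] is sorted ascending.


Sort ascending: [28, 33, 36, 76, 95, 96]
The 1st element (1-indexed) is at index 0.
Value = 28
Final answer: 28


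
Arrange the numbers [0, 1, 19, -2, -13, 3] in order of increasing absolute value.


Compute absolute values:
  |0| = 0
  |1| = 1
  |19| = 19
  |-2| = 2
  |-13| = 13
  |3| = 3
Absolute values in increasing order: 0 < 1 < 2 < 3 < 13 < 19
Listing the original numbers in that order gives the answer.
Final answer: [0, 1, -2, 3, -13, 19]


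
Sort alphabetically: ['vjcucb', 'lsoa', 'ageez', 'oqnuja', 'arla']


Compare strings character by character (the first differing letter decides):
  'ageez' < 'arla' since 'g' < 'r' at position 2
  'arla' < 'lsoa' since 'a' < 'l' at position 1
  'lsoa' < 'oqnuja' since 'l' < 'o' at position 1
  'oqnuja' < 'vjcucb' since 'o' < 'v' at position 1
Chaining these comparisons gives the alphabetical order.
Final answer: ['ageez', 'arla', 'lsoa', 'oqnuja', 'vjcucb']


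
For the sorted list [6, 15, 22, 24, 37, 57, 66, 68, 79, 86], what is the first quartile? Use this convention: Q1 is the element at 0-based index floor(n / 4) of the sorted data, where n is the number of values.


The list has n = 10 elements.
Q1 index = floor(10 / 4) = floor(2.5) = 2
Counting from index 0 in the sorted data, the element at index 2 is 22.
Final answer: 22


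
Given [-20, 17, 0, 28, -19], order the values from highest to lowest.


Original list: [-20, 17, 0, 28, -19]
Repeatedly take the largest remaining element:
  Remaining [-20, 17, 0, 28, -19] -> largest is 28
  Remaining [-20, 17, 0, -19] -> largest is 17
  Remaining [-20, 0, -19] -> largest is 0
  Remaining [-20, -19] -> largest is -19
  Remaining [-20] -> largest is -20
Collecting the picks in order gives the descending list.
Final answer: [28, 17, 0, -19, -20]


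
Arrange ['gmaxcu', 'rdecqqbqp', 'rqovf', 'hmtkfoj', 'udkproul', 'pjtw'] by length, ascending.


Compute lengths:
  'gmaxcu' has length 6
  'rdecqqbqp' has length 9
  'rqovf' has length 5
  'hmtkfoj' has length 7
  'udkproul' has length 8
  'pjtw' has length 4
Lengths in increasing order: 4 < 5 < 6 < 7 < 8 < 9
Listing the words in that order gives the answer.
Final answer: ['pjtw', 'rqovf', 'gmaxcu', 'hmtkfoj', 'udkproul', 'rdecqqbqp']


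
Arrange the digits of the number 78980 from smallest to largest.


The number 78980 has digits: 7, 8, 9, 8, 0
Sorted: 0, 7, 8, 8, 9
Joining the sorted digits gives the result.
Final answer: 07889


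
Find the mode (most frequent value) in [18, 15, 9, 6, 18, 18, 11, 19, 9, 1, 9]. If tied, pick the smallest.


Count the frequency of each value:
  1 appears 1 time(s)
  6 appears 1 time(s)
  9 appears 3 time(s)
  11 appears 1 time(s)
  15 appears 1 time(s)
  18 appears 3 time(s)
  19 appears 1 time(s)
Maximum frequency is 3.
Values reaching that frequency: [9, 18]; the smallest is 9.
Final answer: 9


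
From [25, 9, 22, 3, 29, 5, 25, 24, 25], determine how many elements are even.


Check each element:
  25 is odd
  9 is odd
  22 is even
  3 is odd
  29 is odd
  5 is odd
  25 is odd
  24 is even
  25 is odd
Evens: [22, 24]
Count of evens = 2
Final answer: 2


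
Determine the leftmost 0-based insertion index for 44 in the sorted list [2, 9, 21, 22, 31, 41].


List is sorted: [2, 9, 21, 22, 31, 41]
We need the leftmost position where 44 can be inserted, i.e. the first index whose element is >= 44 (or the end of the list if none is).
Binary search with low=0, high=6 (0-based indices):
  low=0, high=6, mid=3: a[3]=22 < 44, so low = 4
  low=4, high=6, mid=5: a[5]=41 < 44, so low = 6
Now low = high = 6, so the insertion index is 6.
Final answer: 6


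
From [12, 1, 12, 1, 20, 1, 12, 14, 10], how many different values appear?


List all unique values:
Distinct values: [1, 10, 12, 14, 20]
Count = 5
Final answer: 5


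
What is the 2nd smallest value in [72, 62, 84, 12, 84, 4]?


Sort ascending: [4, 12, 62, 72, 84, 84]
The 2nd element (1-indexed) is at index 1.
Value = 12
Final answer: 12


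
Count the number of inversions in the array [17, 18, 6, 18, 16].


For each element, count the later elements that are smaller than it:
  17 (index 0): smaller elements after it = [6, 16] -> 2
  18 (index 1): smaller elements after it = [6, 16] -> 2
  6 (index 2): smaller elements after it = [] -> 0
  18 (index 3): smaller elements after it = [16] -> 1
Total inversions = 2 + 2 + 0 + 1 = 5
Final answer: 5


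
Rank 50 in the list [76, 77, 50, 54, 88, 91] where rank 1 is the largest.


Sort descending: [91, 88, 77, 76, 54, 50]
Find 50 in the sorted list.
50 is at position 6.
Final answer: 6


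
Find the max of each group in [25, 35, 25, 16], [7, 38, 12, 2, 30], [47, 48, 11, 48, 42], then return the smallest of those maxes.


Find max of each group:
  Group 1: [25, 35, 25, 16] -> max = 35
  Group 2: [7, 38, 12, 2, 30] -> max = 38
  Group 3: [47, 48, 11, 48, 42] -> max = 48
Maxes: [35, 38, 48]
Minimum of maxes = 35
Final answer: 35


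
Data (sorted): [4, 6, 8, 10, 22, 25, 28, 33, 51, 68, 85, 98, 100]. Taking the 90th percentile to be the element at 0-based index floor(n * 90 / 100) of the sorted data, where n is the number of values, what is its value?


The dataset has n = 13 elements.
Index = floor(13 * 90 / 100) = floor(1170 / 100) = floor(11.7) = 11
Counting from index 0 in the sorted data, the element at index 11 is 98.
Final answer: 98


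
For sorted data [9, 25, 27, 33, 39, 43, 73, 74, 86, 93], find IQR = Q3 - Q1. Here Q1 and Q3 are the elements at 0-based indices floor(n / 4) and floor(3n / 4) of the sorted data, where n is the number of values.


The data has n = 10 elements.
Q1 index = floor(10 / 4) = floor(2.5) = 2; Q3 index = floor(3 * 10 / 4) = floor(7.5) = 7
Q1 = element at index 2 = 27
Q3 = element at index 7 = 74
IQR = 74 - 27 = 47
Final answer: 47


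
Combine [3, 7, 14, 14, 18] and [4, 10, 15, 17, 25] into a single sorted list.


List A: [3, 7, 14, 14, 18]
List B: [4, 10, 15, 17, 25]
Repeatedly compare the front elements and take the smaller:
  3 vs 4 -> take 3
  7 vs 4 -> take 4
  7 vs 10 -> take 7
  14 vs 10 -> take 10
  14 vs 15 -> take 14
  14 vs 15 -> take 14
  18 vs 15 -> take 15
  18 vs 17 -> take 17
  18 vs 25 -> take 18
  A is exhausted; append the rest of B: [25]
Final answer: [3, 4, 7, 10, 14, 14, 15, 17, 18, 25]


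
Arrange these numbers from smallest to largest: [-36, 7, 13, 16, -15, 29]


Original list: [-36, 7, 13, 16, -15, 29]
Repeatedly take the smallest remaining element:
  Remaining [-36, 7, 13, 16, -15, 29] -> smallest is -36
  Remaining [7, 13, 16, -15, 29] -> smallest is -15
  Remaining [7, 13, 16, 29] -> smallest is 7
  Remaining [13, 16, 29] -> smallest is 13
  Remaining [16, 29] -> smallest is 16
  Remaining [29] -> smallest is 29
Collecting the picks in order gives the sorted list.
Final answer: [-36, -15, 7, 13, 16, 29]


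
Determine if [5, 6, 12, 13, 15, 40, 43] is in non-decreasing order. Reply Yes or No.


Check consecutive pairs:
  5 <= 6? True
  6 <= 12? True
  12 <= 13? True
  13 <= 15? True
  15 <= 40? True
  40 <= 43? True
Every consecutive pair is in order, so the list is non-decreasing.
Final answer: Yes


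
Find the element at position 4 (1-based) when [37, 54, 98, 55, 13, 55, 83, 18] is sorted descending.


Sort descending: [98, 83, 55, 55, 54, 37, 18, 13]
The 4th element (1-indexed) is at index 3.
Value = 55
Final answer: 55


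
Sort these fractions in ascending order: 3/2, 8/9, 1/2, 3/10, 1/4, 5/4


Convert to decimal for comparison:
  3/2 = 1.5
  8/9 = 0.8889
  1/2 = 0.5
  3/10 = 0.3
  1/4 = 0.25
  5/4 = 1.25
Decimals in increasing order: 0.25 < 0.3 < 0.5 < 0.8889 < 1.25 < 1.5
Writing each back as its fraction gives the sorted order.
Final answer: 1/4, 3/10, 1/2, 8/9, 5/4, 3/2


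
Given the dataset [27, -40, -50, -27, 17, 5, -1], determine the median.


First, sort the list: [-50, -40, -27, -1, 5, 17, 27]
The list has 7 elements (odd count).
The middle index is 3 (0-based), and the element there is -1.
Final answer: -1


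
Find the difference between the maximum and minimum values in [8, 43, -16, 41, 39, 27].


Maximum value: 43
Minimum value: -16
Range = 43 - (-16) = 59
Final answer: 59


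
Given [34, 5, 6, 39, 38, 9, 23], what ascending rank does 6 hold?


Sort ascending: [5, 6, 9, 23, 34, 38, 39]
Find 6 in the sorted list.
6 is at position 2 (1-indexed).
Final answer: 2


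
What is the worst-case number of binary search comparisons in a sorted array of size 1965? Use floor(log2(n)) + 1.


Binary search halves the search space each step.
Maximum comparisons = floor(log2(1965)) + 1
log2(1965) = 10.9403
floor(log2(1965)) = 10, so 10 + 1 = 11
Final answer: 11


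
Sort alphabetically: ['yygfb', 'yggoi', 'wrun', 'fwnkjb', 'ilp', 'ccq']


Compare strings character by character (the first differing letter decides):
  'ccq' < 'fwnkjb' since 'c' < 'f' at position 1
  'fwnkjb' < 'ilp' since 'f' < 'i' at position 1
  'ilp' < 'wrun' since 'i' < 'w' at position 1
  'wrun' < 'yggoi' since 'w' < 'y' at position 1
  'yggoi' < 'yygfb' since 'g' < 'y' at position 2
Chaining these comparisons gives the alphabetical order.
Final answer: ['ccq', 'fwnkjb', 'ilp', 'wrun', 'yggoi', 'yygfb']


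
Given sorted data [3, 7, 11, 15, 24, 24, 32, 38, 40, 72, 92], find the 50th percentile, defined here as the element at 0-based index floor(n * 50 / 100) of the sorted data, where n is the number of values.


The dataset has n = 11 elements.
Index = floor(11 * 50 / 100) = floor(550 / 100) = floor(5.5) = 5
Counting from index 0 in the sorted data, the element at index 5 is 24.
Final answer: 24


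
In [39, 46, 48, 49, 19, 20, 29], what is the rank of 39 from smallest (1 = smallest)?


Sort ascending: [19, 20, 29, 39, 46, 48, 49]
Find 39 in the sorted list.
39 is at position 4 (1-indexed).
Final answer: 4


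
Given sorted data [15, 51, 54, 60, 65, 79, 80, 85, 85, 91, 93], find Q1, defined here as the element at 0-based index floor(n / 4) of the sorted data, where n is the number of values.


The list has n = 11 elements.
Q1 index = floor(11 / 4) = floor(2.75) = 2
Counting from index 0 in the sorted data, the element at index 2 is 54.
Final answer: 54


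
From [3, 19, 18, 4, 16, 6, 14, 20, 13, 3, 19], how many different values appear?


List all unique values:
Distinct values: [3, 4, 6, 13, 14, 16, 18, 19, 20]
Count = 9
Final answer: 9


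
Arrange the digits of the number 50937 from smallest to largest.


The number 50937 has digits: 5, 0, 9, 3, 7
Sorted: 0, 3, 5, 7, 9
Joining the sorted digits gives the result.
Final answer: 03579


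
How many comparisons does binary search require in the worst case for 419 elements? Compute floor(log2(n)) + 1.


Binary search halves the search space each step.
Maximum comparisons = floor(log2(419)) + 1
log2(419) = 8.7108
floor(log2(419)) = 8, so 8 + 1 = 9
Final answer: 9


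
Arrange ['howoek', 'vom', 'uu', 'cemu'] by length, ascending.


Compute lengths:
  'howoek' has length 6
  'vom' has length 3
  'uu' has length 2
  'cemu' has length 4
Lengths in increasing order: 2 < 3 < 4 < 6
Listing the words in that order gives the answer.
Final answer: ['uu', 'vom', 'cemu', 'howoek']


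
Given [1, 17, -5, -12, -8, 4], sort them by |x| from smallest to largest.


Compute absolute values:
  |1| = 1
  |17| = 17
  |-5| = 5
  |-12| = 12
  |-8| = 8
  |4| = 4
Absolute values in increasing order: 1 < 4 < 5 < 8 < 12 < 17
Listing the original numbers in that order gives the answer.
Final answer: [1, 4, -5, -8, -12, 17]


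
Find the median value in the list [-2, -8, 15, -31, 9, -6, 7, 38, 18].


First, sort the list: [-31, -8, -6, -2, 7, 9, 15, 18, 38]
The list has 9 elements (odd count).
The middle index is 4 (0-based), and the element there is 7.
Final answer: 7


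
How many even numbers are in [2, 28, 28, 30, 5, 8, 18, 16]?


Check each element:
  2 is even
  28 is even
  28 is even
  30 is even
  5 is odd
  8 is even
  18 is even
  16 is even
Evens: [2, 28, 28, 30, 8, 18, 16]
Count of evens = 7
Final answer: 7


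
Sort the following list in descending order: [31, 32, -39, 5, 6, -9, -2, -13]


Original list: [31, 32, -39, 5, 6, -9, -2, -13]
Repeatedly take the largest remaining element:
  Remaining [31, 32, -39, 5, 6, -9, -2, -13] -> largest is 32
  Remaining [31, -39, 5, 6, -9, -2, -13] -> largest is 31
  Remaining [-39, 5, 6, -9, -2, -13] -> largest is 6
  Remaining [-39, 5, -9, -2, -13] -> largest is 5
  Remaining [-39, -9, -2, -13] -> largest is -2
  Remaining [-39, -9, -13] -> largest is -9
  Remaining [-39, -13] -> largest is -13
  Remaining [-39] -> largest is -39
Collecting the picks in order gives the descending list.
Final answer: [32, 31, 6, 5, -2, -9, -13, -39]


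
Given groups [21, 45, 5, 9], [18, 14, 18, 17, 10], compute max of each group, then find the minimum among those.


Find max of each group:
  Group 1: [21, 45, 5, 9] -> max = 45
  Group 2: [18, 14, 18, 17, 10] -> max = 18
Maxes: [45, 18]
Minimum of maxes = 18
Final answer: 18


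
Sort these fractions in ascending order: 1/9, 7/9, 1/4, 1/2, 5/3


Convert to decimal for comparison:
  1/9 = 0.1111
  7/9 = 0.7778
  1/4 = 0.25
  1/2 = 0.5
  5/3 = 1.6667
Decimals in increasing order: 0.1111 < 0.25 < 0.5 < 0.7778 < 1.6667
Writing each back as its fraction gives the sorted order.
Final answer: 1/9, 1/4, 1/2, 7/9, 5/3


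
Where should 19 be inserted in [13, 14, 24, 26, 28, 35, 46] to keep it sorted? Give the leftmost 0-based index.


List is sorted: [13, 14, 24, 26, 28, 35, 46]
We need the leftmost position where 19 can be inserted, i.e. the first index whose element is >= 19 (or the end of the list if none is).
Binary search with low=0, high=7 (0-based indices):
  low=0, high=7, mid=3: a[3]=26 >= 19, so high = 3
  low=0, high=3, mid=1: a[1]=14 < 19, so low = 2
  low=2, high=3, mid=2: a[2]=24 >= 19, so high = 2
Now low = high = 2, so the insertion index is 2.
Final answer: 2


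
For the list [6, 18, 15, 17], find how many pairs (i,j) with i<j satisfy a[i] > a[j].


For each element, count the later elements that are smaller than it:
  6 (index 0): smaller elements after it = [] -> 0
  18 (index 1): smaller elements after it = [15, 17] -> 2
  15 (index 2): smaller elements after it = [] -> 0
Total inversions = 0 + 2 + 0 = 2
Final answer: 2


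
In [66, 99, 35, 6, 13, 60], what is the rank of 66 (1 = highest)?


Sort descending: [99, 66, 60, 35, 13, 6]
Find 66 in the sorted list.
66 is at position 2.
Final answer: 2


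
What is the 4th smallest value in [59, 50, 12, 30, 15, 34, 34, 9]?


Sort ascending: [9, 12, 15, 30, 34, 34, 50, 59]
The 4th element (1-indexed) is at index 3.
Value = 30
Final answer: 30


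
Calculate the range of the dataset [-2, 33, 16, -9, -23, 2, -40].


Maximum value: 33
Minimum value: -40
Range = 33 - (-40) = 73
Final answer: 73


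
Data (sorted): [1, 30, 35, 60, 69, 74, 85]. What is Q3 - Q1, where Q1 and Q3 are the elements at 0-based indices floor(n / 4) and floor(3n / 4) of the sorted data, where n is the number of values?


The data has n = 7 elements.
Q1 index = floor(7 / 4) = floor(1.75) = 1; Q3 index = floor(3 * 7 / 4) = floor(5.25) = 5
Q1 = element at index 1 = 30
Q3 = element at index 5 = 74
IQR = 74 - 30 = 44
Final answer: 44


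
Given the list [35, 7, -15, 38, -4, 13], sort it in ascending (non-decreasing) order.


Original list: [35, 7, -15, 38, -4, 13]
Repeatedly take the smallest remaining element:
  Remaining [35, 7, -15, 38, -4, 13] -> smallest is -15
  Remaining [35, 7, 38, -4, 13] -> smallest is -4
  Remaining [35, 7, 38, 13] -> smallest is 7
  Remaining [35, 38, 13] -> smallest is 13
  Remaining [35, 38] -> smallest is 35
  Remaining [38] -> smallest is 38
Collecting the picks in order gives the sorted list.
Final answer: [-15, -4, 7, 13, 35, 38]


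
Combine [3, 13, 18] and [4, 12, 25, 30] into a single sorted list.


List A: [3, 13, 18]
List B: [4, 12, 25, 30]
Repeatedly compare the front elements and take the smaller:
  3 vs 4 -> take 3
  13 vs 4 -> take 4
  13 vs 12 -> take 12
  13 vs 25 -> take 13
  18 vs 25 -> take 18
  A is exhausted; append the rest of B: [25, 30]
Final answer: [3, 4, 12, 13, 18, 25, 30]


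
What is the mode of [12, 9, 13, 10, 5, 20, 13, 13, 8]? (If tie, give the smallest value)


Count the frequency of each value:
  5 appears 1 time(s)
  8 appears 1 time(s)
  9 appears 1 time(s)
  10 appears 1 time(s)
  12 appears 1 time(s)
  13 appears 3 time(s)
  20 appears 1 time(s)
Maximum frequency is 3.
Only 13 reaches that frequency, so it is the mode.
Final answer: 13


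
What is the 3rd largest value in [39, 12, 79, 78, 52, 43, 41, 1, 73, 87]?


Sort descending: [87, 79, 78, 73, 52, 43, 41, 39, 12, 1]
The 3rd element (1-indexed) is at index 2.
Value = 78
Final answer: 78


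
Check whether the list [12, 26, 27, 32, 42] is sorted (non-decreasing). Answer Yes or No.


Check consecutive pairs:
  12 <= 26? True
  26 <= 27? True
  27 <= 32? True
  32 <= 42? True
Every consecutive pair is in order, so the list is non-decreasing.
Final answer: Yes


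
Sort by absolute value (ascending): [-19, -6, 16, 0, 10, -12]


Compute absolute values:
  |-19| = 19
  |-6| = 6
  |16| = 16
  |0| = 0
  |10| = 10
  |-12| = 12
Absolute values in increasing order: 0 < 6 < 10 < 12 < 16 < 19
Listing the original numbers in that order gives the answer.
Final answer: [0, -6, 10, -12, 16, -19]


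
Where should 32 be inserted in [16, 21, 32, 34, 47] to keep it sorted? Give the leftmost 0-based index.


List is sorted: [16, 21, 32, 34, 47]
We need the leftmost position where 32 can be inserted, i.e. the first index whose element is >= 32 (or the end of the list if none is).
Binary search with low=0, high=5 (0-based indices):
  low=0, high=5, mid=2: a[2]=32 >= 32, so high = 2
  low=0, high=2, mid=1: a[1]=21 < 32, so low = 2
Now low = high = 2, so the insertion index is 2.
Final answer: 2


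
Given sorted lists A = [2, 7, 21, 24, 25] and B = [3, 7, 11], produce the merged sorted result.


List A: [2, 7, 21, 24, 25]
List B: [3, 7, 11]
Repeatedly compare the front elements and take the smaller:
  2 vs 3 -> take 2
  7 vs 3 -> take 3
  7 vs 7 -> take 7
  21 vs 7 -> take 7
  21 vs 11 -> take 11
  B is exhausted; append the rest of A: [21, 24, 25]
Final answer: [2, 3, 7, 7, 11, 21, 24, 25]


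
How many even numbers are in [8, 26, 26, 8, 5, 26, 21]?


Check each element:
  8 is even
  26 is even
  26 is even
  8 is even
  5 is odd
  26 is even
  21 is odd
Evens: [8, 26, 26, 8, 26]
Count of evens = 5
Final answer: 5


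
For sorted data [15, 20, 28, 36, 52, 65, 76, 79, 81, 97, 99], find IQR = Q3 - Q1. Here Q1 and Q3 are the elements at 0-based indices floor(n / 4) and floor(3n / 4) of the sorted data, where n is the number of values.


The data has n = 11 elements.
Q1 index = floor(11 / 4) = floor(2.75) = 2; Q3 index = floor(3 * 11 / 4) = floor(8.25) = 8
Q1 = element at index 2 = 28
Q3 = element at index 8 = 81
IQR = 81 - 28 = 53
Final answer: 53


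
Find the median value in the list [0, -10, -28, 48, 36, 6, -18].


First, sort the list: [-28, -18, -10, 0, 6, 36, 48]
The list has 7 elements (odd count).
The middle index is 3 (0-based), and the element there is 0.
Final answer: 0


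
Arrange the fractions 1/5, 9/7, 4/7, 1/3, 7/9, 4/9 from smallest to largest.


Convert to decimal for comparison:
  1/5 = 0.2
  9/7 = 1.2857
  4/7 = 0.5714
  1/3 = 0.3333
  7/9 = 0.7778
  4/9 = 0.4444
Decimals in increasing order: 0.2 < 0.3333 < 0.4444 < 0.5714 < 0.7778 < 1.2857
Writing each back as its fraction gives the sorted order.
Final answer: 1/5, 1/3, 4/9, 4/7, 7/9, 9/7


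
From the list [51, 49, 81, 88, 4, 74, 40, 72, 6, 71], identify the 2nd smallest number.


Sort ascending: [4, 6, 40, 49, 51, 71, 72, 74, 81, 88]
The 2nd element (1-indexed) is at index 1.
Value = 6
Final answer: 6


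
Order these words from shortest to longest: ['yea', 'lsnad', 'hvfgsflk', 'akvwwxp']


Compute lengths:
  'yea' has length 3
  'lsnad' has length 5
  'hvfgsflk' has length 8
  'akvwwxp' has length 7
Lengths in increasing order: 3 < 5 < 7 < 8
Listing the words in that order gives the answer.
Final answer: ['yea', 'lsnad', 'akvwwxp', 'hvfgsflk']
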